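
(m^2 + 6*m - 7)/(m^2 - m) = (m + 7)/m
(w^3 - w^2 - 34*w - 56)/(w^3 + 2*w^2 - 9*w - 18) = (w^2 - 3*w - 28)/(w^2 - 9)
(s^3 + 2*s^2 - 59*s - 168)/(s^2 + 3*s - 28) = (s^2 - 5*s - 24)/(s - 4)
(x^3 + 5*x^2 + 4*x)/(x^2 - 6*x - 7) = x*(x + 4)/(x - 7)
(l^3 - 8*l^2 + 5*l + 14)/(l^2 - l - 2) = l - 7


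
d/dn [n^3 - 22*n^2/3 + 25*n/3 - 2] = 3*n^2 - 44*n/3 + 25/3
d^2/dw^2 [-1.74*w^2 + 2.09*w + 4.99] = -3.48000000000000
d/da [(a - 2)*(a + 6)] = 2*a + 4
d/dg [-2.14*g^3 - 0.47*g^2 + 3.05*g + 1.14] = -6.42*g^2 - 0.94*g + 3.05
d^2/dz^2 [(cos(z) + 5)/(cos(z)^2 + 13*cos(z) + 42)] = (-9*(1 - cos(2*z))^2*cos(z) - 7*(1 - cos(2*z))^2 + 4595*cos(z) + 1114*cos(2*z) + 51*cos(3*z) + 2*cos(5*z) + 1854)/(4*(cos(z) + 6)^3*(cos(z) + 7)^3)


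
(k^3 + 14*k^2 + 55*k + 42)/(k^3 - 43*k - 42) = (k + 7)/(k - 7)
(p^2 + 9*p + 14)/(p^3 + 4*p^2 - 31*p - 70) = 1/(p - 5)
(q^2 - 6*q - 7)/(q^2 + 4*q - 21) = (q^2 - 6*q - 7)/(q^2 + 4*q - 21)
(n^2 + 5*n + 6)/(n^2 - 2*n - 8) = (n + 3)/(n - 4)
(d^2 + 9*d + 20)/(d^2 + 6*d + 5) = (d + 4)/(d + 1)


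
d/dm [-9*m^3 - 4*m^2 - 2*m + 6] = -27*m^2 - 8*m - 2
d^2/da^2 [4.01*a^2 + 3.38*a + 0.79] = 8.02000000000000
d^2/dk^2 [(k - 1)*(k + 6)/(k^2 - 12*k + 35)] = 2*(17*k^3 - 123*k^2 - 309*k + 2671)/(k^6 - 36*k^5 + 537*k^4 - 4248*k^3 + 18795*k^2 - 44100*k + 42875)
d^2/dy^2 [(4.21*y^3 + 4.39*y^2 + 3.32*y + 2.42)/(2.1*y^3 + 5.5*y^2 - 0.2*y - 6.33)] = (-58.5312000000001*y^6 + 98.4563999999996*y^5 + 1040.76756*y^4 + 1770.98968*y^3 + 1911.73098*y^2 + 1882.697574*y + 512.096902)/(9.261*y^9 + 72.765*y^8 + 187.929*y^7 + 68.7691*y^6 - 456.567*y^5 - 557.8359*y^4 + 294.20407*y^3 + 660.37725*y^2 - 24.04134*y - 253.636137)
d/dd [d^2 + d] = 2*d + 1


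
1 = 1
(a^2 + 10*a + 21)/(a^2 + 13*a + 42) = (a + 3)/(a + 6)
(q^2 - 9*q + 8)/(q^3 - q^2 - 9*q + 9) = (q - 8)/(q^2 - 9)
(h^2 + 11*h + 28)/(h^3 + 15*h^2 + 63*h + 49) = (h + 4)/(h^2 + 8*h + 7)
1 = 1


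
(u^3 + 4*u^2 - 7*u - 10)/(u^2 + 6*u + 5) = u - 2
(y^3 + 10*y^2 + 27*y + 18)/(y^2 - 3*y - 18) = (y^2 + 7*y + 6)/(y - 6)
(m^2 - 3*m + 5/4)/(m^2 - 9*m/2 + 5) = (m - 1/2)/(m - 2)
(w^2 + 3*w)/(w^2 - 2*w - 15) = w/(w - 5)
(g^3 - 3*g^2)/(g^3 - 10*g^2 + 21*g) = g/(g - 7)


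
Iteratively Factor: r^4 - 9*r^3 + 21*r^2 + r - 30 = (r + 1)*(r^3 - 10*r^2 + 31*r - 30) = (r - 5)*(r + 1)*(r^2 - 5*r + 6) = (r - 5)*(r - 2)*(r + 1)*(r - 3)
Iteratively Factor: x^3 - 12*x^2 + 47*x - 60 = (x - 4)*(x^2 - 8*x + 15) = (x - 5)*(x - 4)*(x - 3)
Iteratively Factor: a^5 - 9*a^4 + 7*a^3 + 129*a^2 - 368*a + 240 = (a - 5)*(a^4 - 4*a^3 - 13*a^2 + 64*a - 48) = (a - 5)*(a - 3)*(a^3 - a^2 - 16*a + 16) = (a - 5)*(a - 4)*(a - 3)*(a^2 + 3*a - 4) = (a - 5)*(a - 4)*(a - 3)*(a - 1)*(a + 4)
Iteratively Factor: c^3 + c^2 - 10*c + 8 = (c - 2)*(c^2 + 3*c - 4) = (c - 2)*(c - 1)*(c + 4)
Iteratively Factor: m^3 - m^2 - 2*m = (m - 2)*(m^2 + m) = (m - 2)*(m + 1)*(m)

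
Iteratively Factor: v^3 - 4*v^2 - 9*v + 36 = (v + 3)*(v^2 - 7*v + 12) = (v - 4)*(v + 3)*(v - 3)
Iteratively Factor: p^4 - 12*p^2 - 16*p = (p - 4)*(p^3 + 4*p^2 + 4*p) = p*(p - 4)*(p^2 + 4*p + 4) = p*(p - 4)*(p + 2)*(p + 2)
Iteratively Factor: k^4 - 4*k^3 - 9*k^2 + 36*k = (k - 4)*(k^3 - 9*k) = (k - 4)*(k + 3)*(k^2 - 3*k) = (k - 4)*(k - 3)*(k + 3)*(k)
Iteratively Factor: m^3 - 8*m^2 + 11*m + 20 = (m - 4)*(m^2 - 4*m - 5) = (m - 5)*(m - 4)*(m + 1)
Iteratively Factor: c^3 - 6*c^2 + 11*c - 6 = (c - 3)*(c^2 - 3*c + 2) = (c - 3)*(c - 1)*(c - 2)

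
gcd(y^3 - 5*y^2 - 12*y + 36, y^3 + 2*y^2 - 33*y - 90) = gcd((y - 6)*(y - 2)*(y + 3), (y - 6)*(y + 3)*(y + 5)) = y^2 - 3*y - 18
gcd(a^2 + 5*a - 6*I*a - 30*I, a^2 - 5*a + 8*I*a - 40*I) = 1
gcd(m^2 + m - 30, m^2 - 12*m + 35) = m - 5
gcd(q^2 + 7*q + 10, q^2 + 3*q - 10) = q + 5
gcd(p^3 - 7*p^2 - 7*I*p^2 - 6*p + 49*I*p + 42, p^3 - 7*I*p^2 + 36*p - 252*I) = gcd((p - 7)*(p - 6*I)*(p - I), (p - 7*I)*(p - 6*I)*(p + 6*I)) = p - 6*I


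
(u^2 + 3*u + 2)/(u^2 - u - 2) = (u + 2)/(u - 2)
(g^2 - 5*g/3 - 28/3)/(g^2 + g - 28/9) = 3*(g - 4)/(3*g - 4)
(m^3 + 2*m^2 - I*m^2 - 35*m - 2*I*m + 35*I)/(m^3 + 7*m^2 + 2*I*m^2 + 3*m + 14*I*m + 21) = (m - 5)/(m + 3*I)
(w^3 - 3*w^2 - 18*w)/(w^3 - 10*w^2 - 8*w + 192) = w*(w + 3)/(w^2 - 4*w - 32)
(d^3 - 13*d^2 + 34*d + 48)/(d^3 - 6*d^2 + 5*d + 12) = (d^2 - 14*d + 48)/(d^2 - 7*d + 12)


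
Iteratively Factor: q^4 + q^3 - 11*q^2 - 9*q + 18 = (q + 2)*(q^3 - q^2 - 9*q + 9) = (q - 1)*(q + 2)*(q^2 - 9) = (q - 3)*(q - 1)*(q + 2)*(q + 3)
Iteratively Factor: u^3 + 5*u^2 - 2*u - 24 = (u - 2)*(u^2 + 7*u + 12) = (u - 2)*(u + 4)*(u + 3)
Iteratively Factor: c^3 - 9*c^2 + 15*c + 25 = (c + 1)*(c^2 - 10*c + 25) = (c - 5)*(c + 1)*(c - 5)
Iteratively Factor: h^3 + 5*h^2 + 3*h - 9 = (h - 1)*(h^2 + 6*h + 9) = (h - 1)*(h + 3)*(h + 3)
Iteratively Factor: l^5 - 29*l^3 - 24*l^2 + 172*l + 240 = (l + 2)*(l^4 - 2*l^3 - 25*l^2 + 26*l + 120) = (l - 5)*(l + 2)*(l^3 + 3*l^2 - 10*l - 24) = (l - 5)*(l + 2)^2*(l^2 + l - 12) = (l - 5)*(l + 2)^2*(l + 4)*(l - 3)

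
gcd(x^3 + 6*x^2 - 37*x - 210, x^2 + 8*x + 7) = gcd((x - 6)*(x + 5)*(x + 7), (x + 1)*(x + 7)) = x + 7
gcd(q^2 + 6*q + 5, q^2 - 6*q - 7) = q + 1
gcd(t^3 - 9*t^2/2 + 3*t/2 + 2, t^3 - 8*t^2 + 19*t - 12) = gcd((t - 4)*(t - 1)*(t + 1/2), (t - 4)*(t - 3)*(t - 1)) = t^2 - 5*t + 4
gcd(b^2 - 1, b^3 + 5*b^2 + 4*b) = b + 1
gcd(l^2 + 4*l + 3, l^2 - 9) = l + 3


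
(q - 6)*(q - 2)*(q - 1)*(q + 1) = q^4 - 8*q^3 + 11*q^2 + 8*q - 12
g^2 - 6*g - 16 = (g - 8)*(g + 2)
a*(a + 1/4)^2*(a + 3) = a^4 + 7*a^3/2 + 25*a^2/16 + 3*a/16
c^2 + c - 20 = (c - 4)*(c + 5)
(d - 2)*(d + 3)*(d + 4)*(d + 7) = d^4 + 12*d^3 + 33*d^2 - 38*d - 168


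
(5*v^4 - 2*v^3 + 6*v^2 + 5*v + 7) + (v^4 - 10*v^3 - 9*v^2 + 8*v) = 6*v^4 - 12*v^3 - 3*v^2 + 13*v + 7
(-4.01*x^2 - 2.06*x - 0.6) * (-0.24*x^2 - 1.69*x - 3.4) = 0.9624*x^4 + 7.2713*x^3 + 17.2594*x^2 + 8.018*x + 2.04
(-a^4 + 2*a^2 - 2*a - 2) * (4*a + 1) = -4*a^5 - a^4 + 8*a^3 - 6*a^2 - 10*a - 2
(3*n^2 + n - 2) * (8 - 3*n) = -9*n^3 + 21*n^2 + 14*n - 16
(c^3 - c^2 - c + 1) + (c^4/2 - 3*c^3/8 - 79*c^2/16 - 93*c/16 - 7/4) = c^4/2 + 5*c^3/8 - 95*c^2/16 - 109*c/16 - 3/4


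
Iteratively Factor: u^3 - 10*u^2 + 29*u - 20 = (u - 5)*(u^2 - 5*u + 4) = (u - 5)*(u - 1)*(u - 4)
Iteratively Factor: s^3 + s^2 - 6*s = (s)*(s^2 + s - 6) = s*(s - 2)*(s + 3)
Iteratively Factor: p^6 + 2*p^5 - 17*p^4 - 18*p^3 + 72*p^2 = (p)*(p^5 + 2*p^4 - 17*p^3 - 18*p^2 + 72*p) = p^2*(p^4 + 2*p^3 - 17*p^2 - 18*p + 72) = p^2*(p + 3)*(p^3 - p^2 - 14*p + 24) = p^2*(p + 3)*(p + 4)*(p^2 - 5*p + 6) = p^2*(p - 3)*(p + 3)*(p + 4)*(p - 2)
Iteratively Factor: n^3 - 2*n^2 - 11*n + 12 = (n - 1)*(n^2 - n - 12) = (n - 4)*(n - 1)*(n + 3)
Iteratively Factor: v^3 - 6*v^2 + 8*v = (v)*(v^2 - 6*v + 8) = v*(v - 2)*(v - 4)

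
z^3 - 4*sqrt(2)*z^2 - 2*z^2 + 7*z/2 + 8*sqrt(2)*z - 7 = (z - 2)*(z - 7*sqrt(2)/2)*(z - sqrt(2)/2)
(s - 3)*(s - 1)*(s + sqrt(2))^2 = s^4 - 4*s^3 + 2*sqrt(2)*s^3 - 8*sqrt(2)*s^2 + 5*s^2 - 8*s + 6*sqrt(2)*s + 6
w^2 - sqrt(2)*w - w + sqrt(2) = (w - 1)*(w - sqrt(2))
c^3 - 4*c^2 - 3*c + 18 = (c - 3)^2*(c + 2)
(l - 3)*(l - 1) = l^2 - 4*l + 3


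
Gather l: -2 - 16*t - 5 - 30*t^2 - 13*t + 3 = -30*t^2 - 29*t - 4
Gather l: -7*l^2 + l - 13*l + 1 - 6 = -7*l^2 - 12*l - 5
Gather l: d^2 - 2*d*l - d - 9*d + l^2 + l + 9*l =d^2 - 10*d + l^2 + l*(10 - 2*d)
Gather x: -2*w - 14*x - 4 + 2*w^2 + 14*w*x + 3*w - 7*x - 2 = 2*w^2 + w + x*(14*w - 21) - 6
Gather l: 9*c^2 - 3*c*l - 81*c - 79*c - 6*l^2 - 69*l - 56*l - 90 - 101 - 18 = 9*c^2 - 160*c - 6*l^2 + l*(-3*c - 125) - 209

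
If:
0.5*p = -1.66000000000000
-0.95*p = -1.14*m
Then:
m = -2.77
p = -3.32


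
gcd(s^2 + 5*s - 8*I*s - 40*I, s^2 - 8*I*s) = s - 8*I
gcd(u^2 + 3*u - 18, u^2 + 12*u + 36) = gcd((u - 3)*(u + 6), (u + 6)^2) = u + 6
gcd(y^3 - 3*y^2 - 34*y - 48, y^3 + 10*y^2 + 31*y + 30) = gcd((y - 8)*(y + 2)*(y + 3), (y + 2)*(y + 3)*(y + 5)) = y^2 + 5*y + 6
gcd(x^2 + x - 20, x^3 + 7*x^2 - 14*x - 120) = x^2 + x - 20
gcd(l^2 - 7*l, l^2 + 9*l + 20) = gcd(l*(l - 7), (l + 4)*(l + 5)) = 1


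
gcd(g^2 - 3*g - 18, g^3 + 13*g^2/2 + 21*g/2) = g + 3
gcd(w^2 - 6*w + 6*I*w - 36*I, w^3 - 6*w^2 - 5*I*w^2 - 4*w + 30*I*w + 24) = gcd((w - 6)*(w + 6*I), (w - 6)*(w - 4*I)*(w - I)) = w - 6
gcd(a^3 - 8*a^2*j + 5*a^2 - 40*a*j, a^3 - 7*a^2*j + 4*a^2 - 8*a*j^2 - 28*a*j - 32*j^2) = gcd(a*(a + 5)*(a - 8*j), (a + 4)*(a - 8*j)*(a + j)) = a - 8*j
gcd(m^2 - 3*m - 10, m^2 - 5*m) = m - 5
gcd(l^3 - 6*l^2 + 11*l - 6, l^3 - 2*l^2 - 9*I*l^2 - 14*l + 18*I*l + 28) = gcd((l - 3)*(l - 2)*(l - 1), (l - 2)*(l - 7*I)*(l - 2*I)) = l - 2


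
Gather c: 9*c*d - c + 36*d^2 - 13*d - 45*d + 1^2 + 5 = c*(9*d - 1) + 36*d^2 - 58*d + 6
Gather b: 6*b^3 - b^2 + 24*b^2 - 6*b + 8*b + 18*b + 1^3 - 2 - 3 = 6*b^3 + 23*b^2 + 20*b - 4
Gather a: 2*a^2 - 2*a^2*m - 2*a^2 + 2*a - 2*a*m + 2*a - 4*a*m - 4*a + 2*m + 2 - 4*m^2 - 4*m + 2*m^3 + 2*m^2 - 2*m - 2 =-2*a^2*m - 6*a*m + 2*m^3 - 2*m^2 - 4*m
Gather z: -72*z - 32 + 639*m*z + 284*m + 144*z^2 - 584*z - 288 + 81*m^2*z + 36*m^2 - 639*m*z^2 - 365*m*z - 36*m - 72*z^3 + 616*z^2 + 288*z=36*m^2 + 248*m - 72*z^3 + z^2*(760 - 639*m) + z*(81*m^2 + 274*m - 368) - 320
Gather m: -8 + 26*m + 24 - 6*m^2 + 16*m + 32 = -6*m^2 + 42*m + 48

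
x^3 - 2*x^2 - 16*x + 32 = (x - 4)*(x - 2)*(x + 4)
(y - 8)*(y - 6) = y^2 - 14*y + 48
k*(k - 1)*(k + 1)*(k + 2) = k^4 + 2*k^3 - k^2 - 2*k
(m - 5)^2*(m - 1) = m^3 - 11*m^2 + 35*m - 25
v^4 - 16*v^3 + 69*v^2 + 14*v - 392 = (v - 7)^2*(v - 4)*(v + 2)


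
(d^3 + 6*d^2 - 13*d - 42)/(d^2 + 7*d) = d - 1 - 6/d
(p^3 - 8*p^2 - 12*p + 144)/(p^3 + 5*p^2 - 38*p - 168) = (p - 6)/(p + 7)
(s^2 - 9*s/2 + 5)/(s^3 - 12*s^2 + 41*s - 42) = (s - 5/2)/(s^2 - 10*s + 21)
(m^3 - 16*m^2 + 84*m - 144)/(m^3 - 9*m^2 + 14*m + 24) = (m - 6)/(m + 1)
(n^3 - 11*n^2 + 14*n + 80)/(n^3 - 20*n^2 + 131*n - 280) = (n + 2)/(n - 7)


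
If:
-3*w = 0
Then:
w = 0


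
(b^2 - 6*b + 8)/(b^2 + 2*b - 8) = (b - 4)/(b + 4)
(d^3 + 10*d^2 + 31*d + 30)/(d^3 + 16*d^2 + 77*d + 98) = (d^2 + 8*d + 15)/(d^2 + 14*d + 49)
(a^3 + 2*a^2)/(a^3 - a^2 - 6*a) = a/(a - 3)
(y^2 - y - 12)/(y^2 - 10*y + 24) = (y + 3)/(y - 6)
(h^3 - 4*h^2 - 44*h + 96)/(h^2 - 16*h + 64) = (h^2 + 4*h - 12)/(h - 8)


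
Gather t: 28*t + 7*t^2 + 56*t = 7*t^2 + 84*t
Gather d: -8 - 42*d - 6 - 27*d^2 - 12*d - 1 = -27*d^2 - 54*d - 15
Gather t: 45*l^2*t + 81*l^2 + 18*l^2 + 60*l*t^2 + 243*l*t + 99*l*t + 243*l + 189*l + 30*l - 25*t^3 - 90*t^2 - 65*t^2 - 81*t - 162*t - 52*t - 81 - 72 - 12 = 99*l^2 + 462*l - 25*t^3 + t^2*(60*l - 155) + t*(45*l^2 + 342*l - 295) - 165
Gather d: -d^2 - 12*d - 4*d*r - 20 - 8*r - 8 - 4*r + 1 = -d^2 + d*(-4*r - 12) - 12*r - 27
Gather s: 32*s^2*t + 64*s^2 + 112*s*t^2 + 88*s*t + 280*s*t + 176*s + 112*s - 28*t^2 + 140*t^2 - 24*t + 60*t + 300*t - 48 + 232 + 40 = s^2*(32*t + 64) + s*(112*t^2 + 368*t + 288) + 112*t^2 + 336*t + 224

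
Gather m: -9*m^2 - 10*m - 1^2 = -9*m^2 - 10*m - 1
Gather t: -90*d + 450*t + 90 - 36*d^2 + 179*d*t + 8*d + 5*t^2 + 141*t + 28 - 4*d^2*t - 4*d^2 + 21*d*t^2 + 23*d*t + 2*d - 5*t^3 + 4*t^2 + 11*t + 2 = -40*d^2 - 80*d - 5*t^3 + t^2*(21*d + 9) + t*(-4*d^2 + 202*d + 602) + 120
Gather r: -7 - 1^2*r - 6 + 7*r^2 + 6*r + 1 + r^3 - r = r^3 + 7*r^2 + 4*r - 12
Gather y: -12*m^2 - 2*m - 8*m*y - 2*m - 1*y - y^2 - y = -12*m^2 - 4*m - y^2 + y*(-8*m - 2)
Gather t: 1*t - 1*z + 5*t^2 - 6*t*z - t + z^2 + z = 5*t^2 - 6*t*z + z^2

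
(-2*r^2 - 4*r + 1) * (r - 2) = -2*r^3 + 9*r - 2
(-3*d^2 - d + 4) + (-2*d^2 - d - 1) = -5*d^2 - 2*d + 3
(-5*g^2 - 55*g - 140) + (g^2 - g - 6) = -4*g^2 - 56*g - 146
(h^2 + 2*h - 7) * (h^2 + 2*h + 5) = h^4 + 4*h^3 + 2*h^2 - 4*h - 35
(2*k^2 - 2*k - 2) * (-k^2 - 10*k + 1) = -2*k^4 - 18*k^3 + 24*k^2 + 18*k - 2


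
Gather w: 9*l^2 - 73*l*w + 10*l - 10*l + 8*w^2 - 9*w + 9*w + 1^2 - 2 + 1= 9*l^2 - 73*l*w + 8*w^2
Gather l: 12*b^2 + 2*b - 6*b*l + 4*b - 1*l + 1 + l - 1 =12*b^2 - 6*b*l + 6*b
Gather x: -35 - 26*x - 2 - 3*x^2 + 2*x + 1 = -3*x^2 - 24*x - 36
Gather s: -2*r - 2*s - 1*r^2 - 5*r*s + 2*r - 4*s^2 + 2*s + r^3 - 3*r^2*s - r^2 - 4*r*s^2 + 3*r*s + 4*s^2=r^3 - 2*r^2 - 4*r*s^2 + s*(-3*r^2 - 2*r)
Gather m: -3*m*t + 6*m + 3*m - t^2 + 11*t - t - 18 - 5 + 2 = m*(9 - 3*t) - t^2 + 10*t - 21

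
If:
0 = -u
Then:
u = 0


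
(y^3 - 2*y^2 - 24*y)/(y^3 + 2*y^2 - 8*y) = (y - 6)/(y - 2)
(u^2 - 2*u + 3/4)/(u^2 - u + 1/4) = (2*u - 3)/(2*u - 1)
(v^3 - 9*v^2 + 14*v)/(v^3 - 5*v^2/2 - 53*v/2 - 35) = 2*v*(v - 2)/(2*v^2 + 9*v + 10)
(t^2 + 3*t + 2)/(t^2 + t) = (t + 2)/t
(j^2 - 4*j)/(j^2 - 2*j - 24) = j*(4 - j)/(-j^2 + 2*j + 24)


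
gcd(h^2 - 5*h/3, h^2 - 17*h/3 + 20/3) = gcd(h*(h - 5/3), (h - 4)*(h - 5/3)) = h - 5/3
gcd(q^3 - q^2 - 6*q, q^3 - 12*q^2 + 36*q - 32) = 1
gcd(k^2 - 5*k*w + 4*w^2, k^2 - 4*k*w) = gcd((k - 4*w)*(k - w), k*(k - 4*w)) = -k + 4*w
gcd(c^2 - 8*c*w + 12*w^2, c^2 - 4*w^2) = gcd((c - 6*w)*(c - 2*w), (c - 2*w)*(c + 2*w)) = -c + 2*w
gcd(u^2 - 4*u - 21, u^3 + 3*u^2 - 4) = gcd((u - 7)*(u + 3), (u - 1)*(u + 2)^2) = 1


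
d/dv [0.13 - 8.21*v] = -8.21000000000000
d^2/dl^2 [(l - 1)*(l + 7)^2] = 6*l + 26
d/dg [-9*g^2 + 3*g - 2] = 3 - 18*g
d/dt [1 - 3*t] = -3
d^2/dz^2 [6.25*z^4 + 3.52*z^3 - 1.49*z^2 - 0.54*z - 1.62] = 75.0*z^2 + 21.12*z - 2.98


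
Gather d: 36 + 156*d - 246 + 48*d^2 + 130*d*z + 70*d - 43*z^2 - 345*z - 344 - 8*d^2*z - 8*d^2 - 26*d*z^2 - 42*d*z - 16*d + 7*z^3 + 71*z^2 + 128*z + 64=d^2*(40 - 8*z) + d*(-26*z^2 + 88*z + 210) + 7*z^3 + 28*z^2 - 217*z - 490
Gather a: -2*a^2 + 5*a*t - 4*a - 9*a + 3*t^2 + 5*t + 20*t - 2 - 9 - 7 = -2*a^2 + a*(5*t - 13) + 3*t^2 + 25*t - 18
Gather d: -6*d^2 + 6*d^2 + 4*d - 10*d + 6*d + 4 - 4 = 0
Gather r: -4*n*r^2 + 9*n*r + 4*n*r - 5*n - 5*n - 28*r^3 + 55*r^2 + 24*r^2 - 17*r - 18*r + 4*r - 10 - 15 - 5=-10*n - 28*r^3 + r^2*(79 - 4*n) + r*(13*n - 31) - 30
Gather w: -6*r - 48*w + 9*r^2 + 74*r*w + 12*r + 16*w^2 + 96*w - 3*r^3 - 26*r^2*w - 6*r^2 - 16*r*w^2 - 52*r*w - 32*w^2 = -3*r^3 + 3*r^2 + 6*r + w^2*(-16*r - 16) + w*(-26*r^2 + 22*r + 48)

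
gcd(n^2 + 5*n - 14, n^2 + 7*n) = n + 7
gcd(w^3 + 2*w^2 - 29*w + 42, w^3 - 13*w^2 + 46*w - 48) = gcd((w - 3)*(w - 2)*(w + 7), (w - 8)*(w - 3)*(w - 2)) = w^2 - 5*w + 6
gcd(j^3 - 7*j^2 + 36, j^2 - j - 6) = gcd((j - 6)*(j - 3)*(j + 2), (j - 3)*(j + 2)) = j^2 - j - 6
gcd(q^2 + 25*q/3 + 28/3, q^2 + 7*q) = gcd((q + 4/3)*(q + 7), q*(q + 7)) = q + 7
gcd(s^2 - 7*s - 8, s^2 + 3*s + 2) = s + 1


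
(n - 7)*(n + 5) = n^2 - 2*n - 35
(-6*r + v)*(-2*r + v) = 12*r^2 - 8*r*v + v^2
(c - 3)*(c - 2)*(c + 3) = c^3 - 2*c^2 - 9*c + 18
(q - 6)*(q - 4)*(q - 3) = q^3 - 13*q^2 + 54*q - 72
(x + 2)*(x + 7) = x^2 + 9*x + 14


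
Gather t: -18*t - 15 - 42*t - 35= -60*t - 50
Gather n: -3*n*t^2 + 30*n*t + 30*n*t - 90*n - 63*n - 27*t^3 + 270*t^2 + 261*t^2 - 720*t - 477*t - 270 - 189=n*(-3*t^2 + 60*t - 153) - 27*t^3 + 531*t^2 - 1197*t - 459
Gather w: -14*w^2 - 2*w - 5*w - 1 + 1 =-14*w^2 - 7*w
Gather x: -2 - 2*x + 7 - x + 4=9 - 3*x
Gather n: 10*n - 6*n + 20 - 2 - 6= 4*n + 12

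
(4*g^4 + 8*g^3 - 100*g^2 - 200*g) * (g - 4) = 4*g^5 - 8*g^4 - 132*g^3 + 200*g^2 + 800*g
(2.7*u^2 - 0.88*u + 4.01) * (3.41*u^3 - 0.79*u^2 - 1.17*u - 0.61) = 9.207*u^5 - 5.1338*u^4 + 11.2103*u^3 - 3.7853*u^2 - 4.1549*u - 2.4461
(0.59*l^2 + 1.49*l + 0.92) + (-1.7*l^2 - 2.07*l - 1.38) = -1.11*l^2 - 0.58*l - 0.46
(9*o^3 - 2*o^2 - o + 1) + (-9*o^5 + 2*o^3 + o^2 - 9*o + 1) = -9*o^5 + 11*o^3 - o^2 - 10*o + 2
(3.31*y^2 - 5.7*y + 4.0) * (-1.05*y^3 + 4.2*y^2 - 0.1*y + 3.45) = -3.4755*y^5 + 19.887*y^4 - 28.471*y^3 + 28.7895*y^2 - 20.065*y + 13.8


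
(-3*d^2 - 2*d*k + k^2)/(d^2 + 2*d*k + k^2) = (-3*d + k)/(d + k)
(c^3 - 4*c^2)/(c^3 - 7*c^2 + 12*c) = c/(c - 3)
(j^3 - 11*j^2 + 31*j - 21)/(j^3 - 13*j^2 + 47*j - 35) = (j - 3)/(j - 5)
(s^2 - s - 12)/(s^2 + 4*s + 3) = (s - 4)/(s + 1)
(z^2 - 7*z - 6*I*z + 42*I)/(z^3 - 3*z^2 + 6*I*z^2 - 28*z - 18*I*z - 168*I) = (z - 6*I)/(z^2 + z*(4 + 6*I) + 24*I)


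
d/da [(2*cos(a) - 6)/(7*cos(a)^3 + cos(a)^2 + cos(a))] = 2*(9*cos(a)/2 - 31*cos(2*a) + 7*cos(3*a)/2 - 34)*sin(a)/((7*cos(a)^2 + cos(a) + 1)^2*cos(a)^2)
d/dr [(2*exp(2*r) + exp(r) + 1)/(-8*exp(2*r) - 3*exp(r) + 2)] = (2*exp(2*r) + 24*exp(r) + 5)*exp(r)/(64*exp(4*r) + 48*exp(3*r) - 23*exp(2*r) - 12*exp(r) + 4)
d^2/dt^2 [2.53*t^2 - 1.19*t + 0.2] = 5.06000000000000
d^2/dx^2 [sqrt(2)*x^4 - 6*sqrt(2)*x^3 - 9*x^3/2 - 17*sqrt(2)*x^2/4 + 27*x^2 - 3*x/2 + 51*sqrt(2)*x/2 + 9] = 12*sqrt(2)*x^2 - 36*sqrt(2)*x - 27*x - 17*sqrt(2)/2 + 54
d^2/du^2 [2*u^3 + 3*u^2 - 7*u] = 12*u + 6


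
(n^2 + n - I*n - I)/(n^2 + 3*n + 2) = (n - I)/(n + 2)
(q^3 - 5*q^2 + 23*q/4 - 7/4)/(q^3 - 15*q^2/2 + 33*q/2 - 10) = (4*q^2 - 16*q + 7)/(2*(2*q^2 - 13*q + 20))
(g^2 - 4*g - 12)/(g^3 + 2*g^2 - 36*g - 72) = 1/(g + 6)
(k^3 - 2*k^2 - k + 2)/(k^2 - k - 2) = k - 1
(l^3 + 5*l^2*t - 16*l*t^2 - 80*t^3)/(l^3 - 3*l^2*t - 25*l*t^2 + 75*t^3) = (l^2 - 16*t^2)/(l^2 - 8*l*t + 15*t^2)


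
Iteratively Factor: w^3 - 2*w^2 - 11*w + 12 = (w - 4)*(w^2 + 2*w - 3) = (w - 4)*(w + 3)*(w - 1)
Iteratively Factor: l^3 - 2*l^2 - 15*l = (l)*(l^2 - 2*l - 15) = l*(l + 3)*(l - 5)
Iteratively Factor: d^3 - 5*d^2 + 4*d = (d)*(d^2 - 5*d + 4) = d*(d - 4)*(d - 1)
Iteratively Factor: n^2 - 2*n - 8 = (n - 4)*(n + 2)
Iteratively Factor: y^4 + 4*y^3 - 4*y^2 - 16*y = (y - 2)*(y^3 + 6*y^2 + 8*y) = (y - 2)*(y + 4)*(y^2 + 2*y) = (y - 2)*(y + 2)*(y + 4)*(y)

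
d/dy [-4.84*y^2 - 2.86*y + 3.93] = -9.68*y - 2.86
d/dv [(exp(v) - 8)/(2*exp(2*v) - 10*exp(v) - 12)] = (-(exp(v) - 8)*(2*exp(v) - 5) + exp(2*v) - 5*exp(v) - 6)*exp(v)/(2*(-exp(2*v) + 5*exp(v) + 6)^2)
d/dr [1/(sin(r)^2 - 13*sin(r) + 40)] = (13 - 2*sin(r))*cos(r)/(sin(r)^2 - 13*sin(r) + 40)^2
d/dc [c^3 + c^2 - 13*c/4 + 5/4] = 3*c^2 + 2*c - 13/4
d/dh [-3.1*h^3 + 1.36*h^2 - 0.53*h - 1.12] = -9.3*h^2 + 2.72*h - 0.53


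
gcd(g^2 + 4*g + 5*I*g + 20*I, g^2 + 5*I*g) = g + 5*I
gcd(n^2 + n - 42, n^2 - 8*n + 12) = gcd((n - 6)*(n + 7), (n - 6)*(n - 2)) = n - 6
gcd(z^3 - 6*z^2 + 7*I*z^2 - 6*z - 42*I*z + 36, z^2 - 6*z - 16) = 1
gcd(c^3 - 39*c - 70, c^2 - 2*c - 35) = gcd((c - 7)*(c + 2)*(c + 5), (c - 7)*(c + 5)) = c^2 - 2*c - 35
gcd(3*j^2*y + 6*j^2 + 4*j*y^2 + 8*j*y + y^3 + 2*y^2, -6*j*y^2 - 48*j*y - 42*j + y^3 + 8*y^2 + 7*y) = 1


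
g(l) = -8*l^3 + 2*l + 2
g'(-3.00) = -214.00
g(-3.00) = 212.00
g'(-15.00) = -5398.00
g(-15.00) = 26972.00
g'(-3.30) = -259.36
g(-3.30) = 282.90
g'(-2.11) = -104.85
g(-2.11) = 72.93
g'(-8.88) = -1890.51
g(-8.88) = 5586.06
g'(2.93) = -204.04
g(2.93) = -193.37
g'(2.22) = -116.28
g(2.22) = -81.09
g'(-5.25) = -659.50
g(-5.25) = 1149.12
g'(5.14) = -632.07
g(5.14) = -1074.09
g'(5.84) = -816.53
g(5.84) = -1579.73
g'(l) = 2 - 24*l^2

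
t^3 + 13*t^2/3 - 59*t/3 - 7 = (t - 3)*(t + 1/3)*(t + 7)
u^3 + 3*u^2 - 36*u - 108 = (u - 6)*(u + 3)*(u + 6)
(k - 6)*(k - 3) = k^2 - 9*k + 18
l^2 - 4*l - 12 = (l - 6)*(l + 2)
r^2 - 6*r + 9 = (r - 3)^2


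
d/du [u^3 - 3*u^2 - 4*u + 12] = 3*u^2 - 6*u - 4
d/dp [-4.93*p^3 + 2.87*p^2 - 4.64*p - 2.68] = -14.79*p^2 + 5.74*p - 4.64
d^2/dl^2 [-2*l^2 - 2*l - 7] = -4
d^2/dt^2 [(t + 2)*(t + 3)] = 2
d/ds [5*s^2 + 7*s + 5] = 10*s + 7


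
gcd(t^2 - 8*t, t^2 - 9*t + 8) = t - 8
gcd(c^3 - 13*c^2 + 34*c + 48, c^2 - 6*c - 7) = c + 1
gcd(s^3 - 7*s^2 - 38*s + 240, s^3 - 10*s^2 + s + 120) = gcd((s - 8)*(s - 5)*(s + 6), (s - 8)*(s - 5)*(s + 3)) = s^2 - 13*s + 40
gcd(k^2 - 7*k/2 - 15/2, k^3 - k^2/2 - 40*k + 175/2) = k - 5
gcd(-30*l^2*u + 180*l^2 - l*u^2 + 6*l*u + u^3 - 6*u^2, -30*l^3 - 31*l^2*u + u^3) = -30*l^2 - l*u + u^2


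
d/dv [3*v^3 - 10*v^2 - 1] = v*(9*v - 20)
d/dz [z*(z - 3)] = 2*z - 3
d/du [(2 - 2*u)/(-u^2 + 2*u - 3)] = 2*(-u^2 + 2*u + 1)/(u^4 - 4*u^3 + 10*u^2 - 12*u + 9)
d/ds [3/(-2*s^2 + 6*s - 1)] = 6*(2*s - 3)/(2*s^2 - 6*s + 1)^2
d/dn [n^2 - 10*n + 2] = 2*n - 10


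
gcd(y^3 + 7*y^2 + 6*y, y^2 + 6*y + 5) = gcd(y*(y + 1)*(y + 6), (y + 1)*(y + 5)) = y + 1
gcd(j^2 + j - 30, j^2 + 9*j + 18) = j + 6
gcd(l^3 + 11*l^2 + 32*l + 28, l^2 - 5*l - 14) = l + 2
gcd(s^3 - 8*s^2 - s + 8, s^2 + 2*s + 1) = s + 1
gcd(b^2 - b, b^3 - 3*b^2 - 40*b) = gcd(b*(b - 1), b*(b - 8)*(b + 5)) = b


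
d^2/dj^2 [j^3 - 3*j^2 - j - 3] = 6*j - 6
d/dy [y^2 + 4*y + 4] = 2*y + 4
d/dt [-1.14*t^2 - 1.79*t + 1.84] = -2.28*t - 1.79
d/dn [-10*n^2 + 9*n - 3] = 9 - 20*n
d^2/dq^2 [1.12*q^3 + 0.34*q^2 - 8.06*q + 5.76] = 6.72*q + 0.68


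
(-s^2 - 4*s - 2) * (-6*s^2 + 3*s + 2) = 6*s^4 + 21*s^3 - 2*s^2 - 14*s - 4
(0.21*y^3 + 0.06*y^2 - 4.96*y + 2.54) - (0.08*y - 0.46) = 0.21*y^3 + 0.06*y^2 - 5.04*y + 3.0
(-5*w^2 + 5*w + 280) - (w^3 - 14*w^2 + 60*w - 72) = -w^3 + 9*w^2 - 55*w + 352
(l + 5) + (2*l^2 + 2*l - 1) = 2*l^2 + 3*l + 4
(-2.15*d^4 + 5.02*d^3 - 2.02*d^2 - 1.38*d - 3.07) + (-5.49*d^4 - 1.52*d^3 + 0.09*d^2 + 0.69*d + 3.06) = -7.64*d^4 + 3.5*d^3 - 1.93*d^2 - 0.69*d - 0.00999999999999979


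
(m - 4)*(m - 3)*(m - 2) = m^3 - 9*m^2 + 26*m - 24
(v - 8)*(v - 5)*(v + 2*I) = v^3 - 13*v^2 + 2*I*v^2 + 40*v - 26*I*v + 80*I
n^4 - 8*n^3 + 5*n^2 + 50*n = n*(n - 5)^2*(n + 2)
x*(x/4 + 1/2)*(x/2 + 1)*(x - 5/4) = x^4/8 + 11*x^3/32 - x^2/8 - 5*x/8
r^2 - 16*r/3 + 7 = (r - 3)*(r - 7/3)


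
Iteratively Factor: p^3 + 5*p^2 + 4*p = (p + 1)*(p^2 + 4*p) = (p + 1)*(p + 4)*(p)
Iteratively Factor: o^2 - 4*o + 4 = (o - 2)*(o - 2)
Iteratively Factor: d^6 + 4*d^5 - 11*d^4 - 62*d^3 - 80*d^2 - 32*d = (d + 1)*(d^5 + 3*d^4 - 14*d^3 - 48*d^2 - 32*d) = (d + 1)*(d + 2)*(d^4 + d^3 - 16*d^2 - 16*d) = (d + 1)*(d + 2)*(d + 4)*(d^3 - 3*d^2 - 4*d) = (d - 4)*(d + 1)*(d + 2)*(d + 4)*(d^2 + d) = (d - 4)*(d + 1)^2*(d + 2)*(d + 4)*(d)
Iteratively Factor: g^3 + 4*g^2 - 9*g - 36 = (g - 3)*(g^2 + 7*g + 12) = (g - 3)*(g + 4)*(g + 3)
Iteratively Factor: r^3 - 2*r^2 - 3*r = (r + 1)*(r^2 - 3*r) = r*(r + 1)*(r - 3)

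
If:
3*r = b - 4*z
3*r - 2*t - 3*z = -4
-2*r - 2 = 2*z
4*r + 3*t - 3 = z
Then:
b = -95/28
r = -17/28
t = 47/28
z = -11/28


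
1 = 1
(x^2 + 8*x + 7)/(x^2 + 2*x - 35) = (x + 1)/(x - 5)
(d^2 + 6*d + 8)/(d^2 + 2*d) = (d + 4)/d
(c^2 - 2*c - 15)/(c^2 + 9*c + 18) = (c - 5)/(c + 6)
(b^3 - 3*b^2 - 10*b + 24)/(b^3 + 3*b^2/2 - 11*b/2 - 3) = 2*(b - 4)/(2*b + 1)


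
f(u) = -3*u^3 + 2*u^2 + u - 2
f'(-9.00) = -764.00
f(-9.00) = 2338.00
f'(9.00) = -692.00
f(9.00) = -2018.00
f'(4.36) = -152.65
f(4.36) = -208.27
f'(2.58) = -48.59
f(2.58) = -37.63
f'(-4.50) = -199.25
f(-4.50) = 307.38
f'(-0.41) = -2.15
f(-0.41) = -1.87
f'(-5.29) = -272.02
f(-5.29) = 492.79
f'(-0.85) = -8.90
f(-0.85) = 0.44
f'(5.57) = -255.94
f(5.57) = -452.81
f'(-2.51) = -65.74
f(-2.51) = 55.53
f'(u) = -9*u^2 + 4*u + 1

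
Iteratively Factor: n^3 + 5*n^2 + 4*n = (n + 4)*(n^2 + n) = (n + 1)*(n + 4)*(n)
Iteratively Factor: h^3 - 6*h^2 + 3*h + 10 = (h - 2)*(h^2 - 4*h - 5) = (h - 2)*(h + 1)*(h - 5)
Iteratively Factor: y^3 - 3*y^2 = (y - 3)*(y^2) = y*(y - 3)*(y)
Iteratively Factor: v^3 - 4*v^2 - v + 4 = (v + 1)*(v^2 - 5*v + 4) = (v - 4)*(v + 1)*(v - 1)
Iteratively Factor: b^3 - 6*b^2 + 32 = (b + 2)*(b^2 - 8*b + 16) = (b - 4)*(b + 2)*(b - 4)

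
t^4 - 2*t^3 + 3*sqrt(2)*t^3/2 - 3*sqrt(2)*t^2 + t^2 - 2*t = t*(t - 2)*(t + sqrt(2)/2)*(t + sqrt(2))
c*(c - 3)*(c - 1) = c^3 - 4*c^2 + 3*c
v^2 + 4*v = v*(v + 4)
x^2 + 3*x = x*(x + 3)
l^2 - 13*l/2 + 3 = (l - 6)*(l - 1/2)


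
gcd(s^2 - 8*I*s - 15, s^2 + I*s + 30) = s - 5*I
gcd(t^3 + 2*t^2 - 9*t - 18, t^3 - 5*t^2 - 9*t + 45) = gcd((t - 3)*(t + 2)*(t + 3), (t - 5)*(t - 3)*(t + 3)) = t^2 - 9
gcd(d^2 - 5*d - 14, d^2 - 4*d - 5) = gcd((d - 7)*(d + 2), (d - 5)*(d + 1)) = 1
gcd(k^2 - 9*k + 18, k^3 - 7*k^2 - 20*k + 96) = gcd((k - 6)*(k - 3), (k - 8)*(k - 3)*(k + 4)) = k - 3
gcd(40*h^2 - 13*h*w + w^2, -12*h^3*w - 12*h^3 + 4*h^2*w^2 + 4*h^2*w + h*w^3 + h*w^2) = 1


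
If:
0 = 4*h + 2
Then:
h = -1/2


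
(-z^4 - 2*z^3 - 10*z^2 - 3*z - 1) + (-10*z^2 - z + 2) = -z^4 - 2*z^3 - 20*z^2 - 4*z + 1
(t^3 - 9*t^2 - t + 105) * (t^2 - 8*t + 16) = t^5 - 17*t^4 + 87*t^3 - 31*t^2 - 856*t + 1680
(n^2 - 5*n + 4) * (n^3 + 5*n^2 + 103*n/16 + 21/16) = n^5 - 233*n^3/16 - 87*n^2/8 + 307*n/16 + 21/4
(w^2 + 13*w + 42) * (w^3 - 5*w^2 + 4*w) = w^5 + 8*w^4 - 19*w^3 - 158*w^2 + 168*w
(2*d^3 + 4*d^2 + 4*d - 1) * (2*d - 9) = 4*d^4 - 10*d^3 - 28*d^2 - 38*d + 9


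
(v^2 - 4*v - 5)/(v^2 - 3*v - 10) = (v + 1)/(v + 2)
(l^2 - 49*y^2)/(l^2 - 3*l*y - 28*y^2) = (l + 7*y)/(l + 4*y)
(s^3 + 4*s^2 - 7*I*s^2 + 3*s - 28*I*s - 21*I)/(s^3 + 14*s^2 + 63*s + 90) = (s^2 + s*(1 - 7*I) - 7*I)/(s^2 + 11*s + 30)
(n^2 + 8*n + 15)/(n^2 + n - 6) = (n + 5)/(n - 2)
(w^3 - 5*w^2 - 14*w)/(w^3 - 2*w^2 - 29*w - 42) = w/(w + 3)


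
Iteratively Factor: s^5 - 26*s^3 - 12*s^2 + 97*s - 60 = (s + 4)*(s^4 - 4*s^3 - 10*s^2 + 28*s - 15) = (s - 5)*(s + 4)*(s^3 + s^2 - 5*s + 3) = (s - 5)*(s + 3)*(s + 4)*(s^2 - 2*s + 1) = (s - 5)*(s - 1)*(s + 3)*(s + 4)*(s - 1)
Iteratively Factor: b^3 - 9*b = (b + 3)*(b^2 - 3*b) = b*(b + 3)*(b - 3)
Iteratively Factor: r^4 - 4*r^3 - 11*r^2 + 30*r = (r - 5)*(r^3 + r^2 - 6*r) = (r - 5)*(r - 2)*(r^2 + 3*r) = (r - 5)*(r - 2)*(r + 3)*(r)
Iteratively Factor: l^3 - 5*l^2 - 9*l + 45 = (l + 3)*(l^2 - 8*l + 15) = (l - 5)*(l + 3)*(l - 3)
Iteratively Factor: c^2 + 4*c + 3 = (c + 1)*(c + 3)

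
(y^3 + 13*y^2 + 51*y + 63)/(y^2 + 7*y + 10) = (y^3 + 13*y^2 + 51*y + 63)/(y^2 + 7*y + 10)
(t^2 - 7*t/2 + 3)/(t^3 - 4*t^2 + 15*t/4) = 2*(t - 2)/(t*(2*t - 5))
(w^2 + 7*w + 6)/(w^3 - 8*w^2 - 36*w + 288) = (w + 1)/(w^2 - 14*w + 48)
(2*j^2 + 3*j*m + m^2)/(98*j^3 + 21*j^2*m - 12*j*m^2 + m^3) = (j + m)/(49*j^2 - 14*j*m + m^2)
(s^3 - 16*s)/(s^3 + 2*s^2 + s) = (s^2 - 16)/(s^2 + 2*s + 1)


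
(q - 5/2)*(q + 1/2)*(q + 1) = q^3 - q^2 - 13*q/4 - 5/4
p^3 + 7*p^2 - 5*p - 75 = (p - 3)*(p + 5)^2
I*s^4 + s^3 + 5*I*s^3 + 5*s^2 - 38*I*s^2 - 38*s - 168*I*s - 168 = (s - 6)*(s + 4)*(s + 7)*(I*s + 1)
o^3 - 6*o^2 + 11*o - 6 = (o - 3)*(o - 2)*(o - 1)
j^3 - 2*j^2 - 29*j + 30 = (j - 6)*(j - 1)*(j + 5)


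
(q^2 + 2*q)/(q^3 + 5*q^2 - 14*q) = (q + 2)/(q^2 + 5*q - 14)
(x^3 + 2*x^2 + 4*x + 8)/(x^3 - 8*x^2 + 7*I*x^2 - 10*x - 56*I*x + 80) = (x^2 + 2*x*(1 - I) - 4*I)/(x^2 + x*(-8 + 5*I) - 40*I)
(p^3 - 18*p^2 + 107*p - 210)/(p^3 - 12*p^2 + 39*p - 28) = (p^2 - 11*p + 30)/(p^2 - 5*p + 4)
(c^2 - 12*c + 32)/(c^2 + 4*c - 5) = (c^2 - 12*c + 32)/(c^2 + 4*c - 5)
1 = 1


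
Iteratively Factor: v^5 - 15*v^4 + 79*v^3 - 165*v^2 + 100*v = (v)*(v^4 - 15*v^3 + 79*v^2 - 165*v + 100) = v*(v - 1)*(v^3 - 14*v^2 + 65*v - 100) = v*(v - 4)*(v - 1)*(v^2 - 10*v + 25) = v*(v - 5)*(v - 4)*(v - 1)*(v - 5)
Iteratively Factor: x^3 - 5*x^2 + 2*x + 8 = (x - 2)*(x^2 - 3*x - 4) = (x - 2)*(x + 1)*(x - 4)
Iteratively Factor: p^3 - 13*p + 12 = (p - 1)*(p^2 + p - 12) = (p - 1)*(p + 4)*(p - 3)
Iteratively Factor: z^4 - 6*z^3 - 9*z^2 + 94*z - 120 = (z + 4)*(z^3 - 10*z^2 + 31*z - 30) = (z - 2)*(z + 4)*(z^2 - 8*z + 15) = (z - 3)*(z - 2)*(z + 4)*(z - 5)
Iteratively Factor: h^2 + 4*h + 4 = (h + 2)*(h + 2)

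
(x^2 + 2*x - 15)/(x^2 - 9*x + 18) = (x + 5)/(x - 6)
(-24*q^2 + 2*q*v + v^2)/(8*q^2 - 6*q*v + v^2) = (-6*q - v)/(2*q - v)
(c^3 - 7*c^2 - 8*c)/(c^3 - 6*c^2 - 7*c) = (c - 8)/(c - 7)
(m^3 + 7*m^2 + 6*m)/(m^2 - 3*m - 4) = m*(m + 6)/(m - 4)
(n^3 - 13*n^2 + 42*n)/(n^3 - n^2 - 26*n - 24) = n*(n - 7)/(n^2 + 5*n + 4)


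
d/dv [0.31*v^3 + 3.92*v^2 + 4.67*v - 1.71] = 0.93*v^2 + 7.84*v + 4.67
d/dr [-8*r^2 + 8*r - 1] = 8 - 16*r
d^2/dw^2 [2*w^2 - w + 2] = 4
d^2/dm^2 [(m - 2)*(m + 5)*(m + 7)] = 6*m + 20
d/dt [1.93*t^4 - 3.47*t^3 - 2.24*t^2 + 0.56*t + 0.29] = 7.72*t^3 - 10.41*t^2 - 4.48*t + 0.56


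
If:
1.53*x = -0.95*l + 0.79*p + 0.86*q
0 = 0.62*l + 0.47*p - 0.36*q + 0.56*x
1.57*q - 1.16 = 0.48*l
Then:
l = 0.701010914790564 - 1.60036350456311*x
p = 0.544858411374481*x - 0.194646074510537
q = 0.953175311528325 - 0.489283109675347*x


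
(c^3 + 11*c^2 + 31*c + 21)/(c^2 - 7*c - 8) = (c^2 + 10*c + 21)/(c - 8)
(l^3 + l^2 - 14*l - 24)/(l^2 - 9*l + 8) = (l^3 + l^2 - 14*l - 24)/(l^2 - 9*l + 8)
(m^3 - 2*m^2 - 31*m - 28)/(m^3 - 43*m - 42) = (m + 4)/(m + 6)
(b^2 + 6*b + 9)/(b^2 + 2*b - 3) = (b + 3)/(b - 1)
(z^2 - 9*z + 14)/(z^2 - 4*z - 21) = (z - 2)/(z + 3)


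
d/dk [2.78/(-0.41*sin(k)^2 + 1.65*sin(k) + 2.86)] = (2.2796*sin(k) - 4.587)*cos(k)/(-0.41*sin(k)^2 + 1.65*sin(k) + 2.86)^2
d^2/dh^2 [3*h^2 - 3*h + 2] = 6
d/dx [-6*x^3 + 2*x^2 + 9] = 2*x*(2 - 9*x)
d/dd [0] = 0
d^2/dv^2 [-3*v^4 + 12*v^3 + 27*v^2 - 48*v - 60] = -36*v^2 + 72*v + 54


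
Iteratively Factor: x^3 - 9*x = (x)*(x^2 - 9) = x*(x - 3)*(x + 3)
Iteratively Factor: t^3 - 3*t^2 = (t)*(t^2 - 3*t) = t*(t - 3)*(t)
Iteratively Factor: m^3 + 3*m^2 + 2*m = (m + 1)*(m^2 + 2*m) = m*(m + 1)*(m + 2)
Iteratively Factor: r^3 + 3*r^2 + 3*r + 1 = (r + 1)*(r^2 + 2*r + 1) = (r + 1)^2*(r + 1)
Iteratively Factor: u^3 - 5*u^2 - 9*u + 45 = (u - 5)*(u^2 - 9) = (u - 5)*(u - 3)*(u + 3)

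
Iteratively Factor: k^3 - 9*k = (k + 3)*(k^2 - 3*k) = k*(k + 3)*(k - 3)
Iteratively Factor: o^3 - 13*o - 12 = (o - 4)*(o^2 + 4*o + 3) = (o - 4)*(o + 1)*(o + 3)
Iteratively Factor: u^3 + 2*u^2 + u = (u + 1)*(u^2 + u) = u*(u + 1)*(u + 1)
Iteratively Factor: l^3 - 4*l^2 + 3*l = (l - 3)*(l^2 - l) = (l - 3)*(l - 1)*(l)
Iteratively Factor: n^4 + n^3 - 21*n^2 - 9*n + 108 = (n + 3)*(n^3 - 2*n^2 - 15*n + 36) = (n - 3)*(n + 3)*(n^2 + n - 12) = (n - 3)^2*(n + 3)*(n + 4)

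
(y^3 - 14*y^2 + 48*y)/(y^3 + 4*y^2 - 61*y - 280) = y*(y - 6)/(y^2 + 12*y + 35)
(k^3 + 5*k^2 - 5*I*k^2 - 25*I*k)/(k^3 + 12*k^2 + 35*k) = (k - 5*I)/(k + 7)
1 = 1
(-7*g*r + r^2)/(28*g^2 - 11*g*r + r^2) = r/(-4*g + r)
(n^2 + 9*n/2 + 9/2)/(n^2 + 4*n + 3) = (n + 3/2)/(n + 1)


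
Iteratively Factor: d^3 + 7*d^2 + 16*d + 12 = (d + 3)*(d^2 + 4*d + 4) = (d + 2)*(d + 3)*(d + 2)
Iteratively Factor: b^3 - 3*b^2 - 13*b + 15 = (b + 3)*(b^2 - 6*b + 5) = (b - 1)*(b + 3)*(b - 5)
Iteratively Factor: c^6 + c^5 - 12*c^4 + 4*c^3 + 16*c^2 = (c + 4)*(c^5 - 3*c^4 + 4*c^2) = (c - 2)*(c + 4)*(c^4 - c^3 - 2*c^2) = c*(c - 2)*(c + 4)*(c^3 - c^2 - 2*c) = c^2*(c - 2)*(c + 4)*(c^2 - c - 2) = c^2*(c - 2)^2*(c + 4)*(c + 1)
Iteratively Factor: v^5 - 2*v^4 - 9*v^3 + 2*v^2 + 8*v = (v - 1)*(v^4 - v^3 - 10*v^2 - 8*v) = (v - 4)*(v - 1)*(v^3 + 3*v^2 + 2*v) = v*(v - 4)*(v - 1)*(v^2 + 3*v + 2) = v*(v - 4)*(v - 1)*(v + 1)*(v + 2)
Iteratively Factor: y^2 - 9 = (y - 3)*(y + 3)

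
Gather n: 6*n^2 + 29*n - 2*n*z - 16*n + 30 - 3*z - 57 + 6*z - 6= 6*n^2 + n*(13 - 2*z) + 3*z - 33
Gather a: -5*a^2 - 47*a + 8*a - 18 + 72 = -5*a^2 - 39*a + 54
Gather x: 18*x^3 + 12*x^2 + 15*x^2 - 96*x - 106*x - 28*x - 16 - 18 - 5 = 18*x^3 + 27*x^2 - 230*x - 39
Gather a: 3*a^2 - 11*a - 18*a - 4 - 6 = 3*a^2 - 29*a - 10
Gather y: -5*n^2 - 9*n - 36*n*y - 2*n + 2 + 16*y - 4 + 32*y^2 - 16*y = -5*n^2 - 36*n*y - 11*n + 32*y^2 - 2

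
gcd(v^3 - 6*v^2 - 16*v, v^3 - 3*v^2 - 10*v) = v^2 + 2*v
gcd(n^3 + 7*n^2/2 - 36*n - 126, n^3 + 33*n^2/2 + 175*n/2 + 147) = n^2 + 19*n/2 + 21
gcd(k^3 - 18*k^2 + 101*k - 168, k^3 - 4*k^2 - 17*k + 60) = k - 3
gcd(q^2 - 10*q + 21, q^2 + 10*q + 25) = 1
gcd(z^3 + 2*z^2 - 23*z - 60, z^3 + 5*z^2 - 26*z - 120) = z^2 - z - 20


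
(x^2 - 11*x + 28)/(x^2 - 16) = (x - 7)/(x + 4)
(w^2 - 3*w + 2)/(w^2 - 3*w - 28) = (-w^2 + 3*w - 2)/(-w^2 + 3*w + 28)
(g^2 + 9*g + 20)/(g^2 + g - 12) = (g + 5)/(g - 3)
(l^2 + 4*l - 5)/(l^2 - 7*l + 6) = (l + 5)/(l - 6)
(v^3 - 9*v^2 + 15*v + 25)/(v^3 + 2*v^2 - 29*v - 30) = (v - 5)/(v + 6)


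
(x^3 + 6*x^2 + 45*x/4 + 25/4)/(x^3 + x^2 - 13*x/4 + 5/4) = (2*x^2 + 7*x + 5)/(2*x^2 - 3*x + 1)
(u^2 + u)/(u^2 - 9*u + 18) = u*(u + 1)/(u^2 - 9*u + 18)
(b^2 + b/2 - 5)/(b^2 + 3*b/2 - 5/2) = (b - 2)/(b - 1)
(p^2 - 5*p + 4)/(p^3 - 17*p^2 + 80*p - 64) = (p - 4)/(p^2 - 16*p + 64)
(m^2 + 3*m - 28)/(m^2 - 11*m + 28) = (m + 7)/(m - 7)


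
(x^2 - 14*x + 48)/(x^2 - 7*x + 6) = (x - 8)/(x - 1)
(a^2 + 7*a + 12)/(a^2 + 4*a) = (a + 3)/a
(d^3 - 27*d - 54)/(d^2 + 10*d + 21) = (d^2 - 3*d - 18)/(d + 7)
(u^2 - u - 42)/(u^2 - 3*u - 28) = (u + 6)/(u + 4)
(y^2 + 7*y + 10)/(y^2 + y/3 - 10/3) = 3*(y + 5)/(3*y - 5)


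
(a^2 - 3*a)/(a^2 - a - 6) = a/(a + 2)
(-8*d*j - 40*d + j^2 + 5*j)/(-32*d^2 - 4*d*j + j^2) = (j + 5)/(4*d + j)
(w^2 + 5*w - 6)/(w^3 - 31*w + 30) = 1/(w - 5)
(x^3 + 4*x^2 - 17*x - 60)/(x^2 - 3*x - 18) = (x^2 + x - 20)/(x - 6)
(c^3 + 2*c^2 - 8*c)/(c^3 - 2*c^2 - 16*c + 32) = c/(c - 4)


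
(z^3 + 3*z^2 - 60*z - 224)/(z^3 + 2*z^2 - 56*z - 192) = (z + 7)/(z + 6)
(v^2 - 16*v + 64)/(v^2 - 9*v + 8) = (v - 8)/(v - 1)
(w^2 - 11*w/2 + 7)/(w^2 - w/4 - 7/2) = 2*(2*w - 7)/(4*w + 7)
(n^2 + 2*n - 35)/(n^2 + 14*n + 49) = (n - 5)/(n + 7)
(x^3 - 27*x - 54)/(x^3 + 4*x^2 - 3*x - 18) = (x - 6)/(x - 2)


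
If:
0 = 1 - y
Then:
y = 1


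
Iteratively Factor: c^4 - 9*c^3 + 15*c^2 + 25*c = (c - 5)*(c^3 - 4*c^2 - 5*c) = (c - 5)*(c + 1)*(c^2 - 5*c) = (c - 5)^2*(c + 1)*(c)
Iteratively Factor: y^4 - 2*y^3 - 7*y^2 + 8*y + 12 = (y - 2)*(y^3 - 7*y - 6) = (y - 2)*(y + 2)*(y^2 - 2*y - 3) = (y - 2)*(y + 1)*(y + 2)*(y - 3)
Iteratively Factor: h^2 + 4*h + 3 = (h + 1)*(h + 3)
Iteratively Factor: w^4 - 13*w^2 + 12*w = (w)*(w^3 - 13*w + 12) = w*(w + 4)*(w^2 - 4*w + 3) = w*(w - 1)*(w + 4)*(w - 3)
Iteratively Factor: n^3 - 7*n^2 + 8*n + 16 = (n - 4)*(n^2 - 3*n - 4) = (n - 4)*(n + 1)*(n - 4)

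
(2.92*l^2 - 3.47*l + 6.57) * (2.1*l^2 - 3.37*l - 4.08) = 6.132*l^4 - 17.1274*l^3 + 13.5773*l^2 - 7.9833*l - 26.8056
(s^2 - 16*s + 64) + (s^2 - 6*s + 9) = 2*s^2 - 22*s + 73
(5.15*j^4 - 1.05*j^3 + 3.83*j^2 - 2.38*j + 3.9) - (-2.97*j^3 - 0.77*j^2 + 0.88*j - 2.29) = 5.15*j^4 + 1.92*j^3 + 4.6*j^2 - 3.26*j + 6.19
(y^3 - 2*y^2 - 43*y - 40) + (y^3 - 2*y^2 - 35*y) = 2*y^3 - 4*y^2 - 78*y - 40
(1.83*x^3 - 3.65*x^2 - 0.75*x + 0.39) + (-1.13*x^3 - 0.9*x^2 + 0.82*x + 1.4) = 0.7*x^3 - 4.55*x^2 + 0.07*x + 1.79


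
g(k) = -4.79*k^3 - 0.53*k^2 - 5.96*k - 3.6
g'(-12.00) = -2062.52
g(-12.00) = 8268.72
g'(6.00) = -529.64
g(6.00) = -1093.08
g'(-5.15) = -381.63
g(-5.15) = 667.31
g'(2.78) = -119.96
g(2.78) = -127.18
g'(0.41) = -8.81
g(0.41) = -6.46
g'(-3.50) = -178.28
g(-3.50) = 216.14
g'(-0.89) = -16.40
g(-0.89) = 4.66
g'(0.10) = -6.21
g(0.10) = -4.21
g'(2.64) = -108.91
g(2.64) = -111.16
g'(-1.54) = -38.41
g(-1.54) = 21.82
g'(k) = -14.37*k^2 - 1.06*k - 5.96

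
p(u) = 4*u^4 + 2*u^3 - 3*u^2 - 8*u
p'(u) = 16*u^3 + 6*u^2 - 6*u - 8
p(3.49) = 613.98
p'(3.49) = 724.28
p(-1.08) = 8.06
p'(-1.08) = -14.68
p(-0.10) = 0.77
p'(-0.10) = -7.36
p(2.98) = 317.89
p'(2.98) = 450.82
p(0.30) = -2.58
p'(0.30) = -8.83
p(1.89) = 38.71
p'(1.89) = 110.11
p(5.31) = 3352.45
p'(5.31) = 2524.86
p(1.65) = 17.26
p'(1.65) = 70.31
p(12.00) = 85872.00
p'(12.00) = 28432.00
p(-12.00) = 79152.00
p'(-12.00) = -26720.00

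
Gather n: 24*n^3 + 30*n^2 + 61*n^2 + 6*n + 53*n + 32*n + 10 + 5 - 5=24*n^3 + 91*n^2 + 91*n + 10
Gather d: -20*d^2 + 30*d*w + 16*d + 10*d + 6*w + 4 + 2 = -20*d^2 + d*(30*w + 26) + 6*w + 6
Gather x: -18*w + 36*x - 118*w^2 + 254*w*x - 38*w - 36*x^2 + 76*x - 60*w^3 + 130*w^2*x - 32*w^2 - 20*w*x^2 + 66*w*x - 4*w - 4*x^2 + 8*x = -60*w^3 - 150*w^2 - 60*w + x^2*(-20*w - 40) + x*(130*w^2 + 320*w + 120)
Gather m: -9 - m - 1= -m - 10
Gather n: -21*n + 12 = 12 - 21*n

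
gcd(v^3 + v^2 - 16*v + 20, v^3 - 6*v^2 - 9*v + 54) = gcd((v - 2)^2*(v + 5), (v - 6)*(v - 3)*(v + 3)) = 1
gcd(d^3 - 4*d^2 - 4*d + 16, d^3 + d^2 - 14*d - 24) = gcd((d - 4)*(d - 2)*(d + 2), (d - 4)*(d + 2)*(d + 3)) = d^2 - 2*d - 8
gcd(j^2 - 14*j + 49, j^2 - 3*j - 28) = j - 7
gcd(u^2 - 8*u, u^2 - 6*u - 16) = u - 8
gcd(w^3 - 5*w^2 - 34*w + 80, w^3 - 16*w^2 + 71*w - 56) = w - 8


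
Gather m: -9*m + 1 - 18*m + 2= 3 - 27*m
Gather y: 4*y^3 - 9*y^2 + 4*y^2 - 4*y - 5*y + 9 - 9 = 4*y^3 - 5*y^2 - 9*y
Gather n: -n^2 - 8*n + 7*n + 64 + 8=-n^2 - n + 72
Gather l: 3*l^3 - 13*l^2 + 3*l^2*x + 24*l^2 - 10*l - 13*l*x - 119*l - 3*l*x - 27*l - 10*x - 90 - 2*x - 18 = 3*l^3 + l^2*(3*x + 11) + l*(-16*x - 156) - 12*x - 108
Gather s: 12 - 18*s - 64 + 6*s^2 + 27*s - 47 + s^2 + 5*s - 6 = 7*s^2 + 14*s - 105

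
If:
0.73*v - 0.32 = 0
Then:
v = 0.44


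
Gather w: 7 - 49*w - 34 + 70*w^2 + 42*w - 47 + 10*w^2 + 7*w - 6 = 80*w^2 - 80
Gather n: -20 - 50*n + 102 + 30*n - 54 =28 - 20*n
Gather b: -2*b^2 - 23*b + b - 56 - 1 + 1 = -2*b^2 - 22*b - 56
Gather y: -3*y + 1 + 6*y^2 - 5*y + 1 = 6*y^2 - 8*y + 2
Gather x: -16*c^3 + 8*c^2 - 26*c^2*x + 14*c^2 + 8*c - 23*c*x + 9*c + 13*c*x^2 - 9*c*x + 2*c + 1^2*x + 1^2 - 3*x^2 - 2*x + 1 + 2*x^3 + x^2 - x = -16*c^3 + 22*c^2 + 19*c + 2*x^3 + x^2*(13*c - 2) + x*(-26*c^2 - 32*c - 2) + 2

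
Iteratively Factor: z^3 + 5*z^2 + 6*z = (z)*(z^2 + 5*z + 6) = z*(z + 2)*(z + 3)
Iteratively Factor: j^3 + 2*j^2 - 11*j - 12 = (j - 3)*(j^2 + 5*j + 4) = (j - 3)*(j + 1)*(j + 4)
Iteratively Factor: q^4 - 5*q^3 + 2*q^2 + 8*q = (q + 1)*(q^3 - 6*q^2 + 8*q) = (q - 4)*(q + 1)*(q^2 - 2*q) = q*(q - 4)*(q + 1)*(q - 2)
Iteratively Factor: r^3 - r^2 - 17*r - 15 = (r - 5)*(r^2 + 4*r + 3) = (r - 5)*(r + 1)*(r + 3)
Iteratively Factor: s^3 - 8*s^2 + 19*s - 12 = (s - 3)*(s^2 - 5*s + 4) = (s - 3)*(s - 1)*(s - 4)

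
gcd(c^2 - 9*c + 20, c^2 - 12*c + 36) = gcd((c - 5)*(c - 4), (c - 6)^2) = 1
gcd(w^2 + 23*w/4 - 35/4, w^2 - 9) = 1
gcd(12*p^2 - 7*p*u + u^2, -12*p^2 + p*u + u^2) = 3*p - u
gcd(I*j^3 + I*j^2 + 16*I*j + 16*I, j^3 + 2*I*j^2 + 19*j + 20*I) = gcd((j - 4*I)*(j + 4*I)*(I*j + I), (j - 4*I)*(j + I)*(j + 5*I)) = j - 4*I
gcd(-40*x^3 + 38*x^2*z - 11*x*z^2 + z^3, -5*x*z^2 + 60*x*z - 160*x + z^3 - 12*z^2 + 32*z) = 5*x - z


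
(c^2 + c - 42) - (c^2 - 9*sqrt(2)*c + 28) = c + 9*sqrt(2)*c - 70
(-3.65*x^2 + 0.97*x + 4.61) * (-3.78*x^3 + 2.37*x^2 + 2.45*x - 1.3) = 13.797*x^5 - 12.3171*x^4 - 24.0694*x^3 + 18.0472*x^2 + 10.0335*x - 5.993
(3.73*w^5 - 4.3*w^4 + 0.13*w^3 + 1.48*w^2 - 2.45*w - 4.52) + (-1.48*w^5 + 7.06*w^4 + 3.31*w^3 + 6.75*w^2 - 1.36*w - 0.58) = 2.25*w^5 + 2.76*w^4 + 3.44*w^3 + 8.23*w^2 - 3.81*w - 5.1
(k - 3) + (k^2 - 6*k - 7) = k^2 - 5*k - 10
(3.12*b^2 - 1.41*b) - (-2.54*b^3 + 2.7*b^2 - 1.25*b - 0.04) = 2.54*b^3 + 0.42*b^2 - 0.16*b + 0.04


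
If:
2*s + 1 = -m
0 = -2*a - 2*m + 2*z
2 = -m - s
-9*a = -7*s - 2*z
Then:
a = 1/7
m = -3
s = 1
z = -20/7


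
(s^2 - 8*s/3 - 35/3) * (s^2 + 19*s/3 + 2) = s^4 + 11*s^3/3 - 239*s^2/9 - 713*s/9 - 70/3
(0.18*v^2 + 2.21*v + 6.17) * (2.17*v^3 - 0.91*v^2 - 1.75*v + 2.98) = 0.3906*v^5 + 4.6319*v^4 + 11.0628*v^3 - 8.9458*v^2 - 4.2117*v + 18.3866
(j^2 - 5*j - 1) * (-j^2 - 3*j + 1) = -j^4 + 2*j^3 + 17*j^2 - 2*j - 1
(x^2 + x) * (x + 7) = x^3 + 8*x^2 + 7*x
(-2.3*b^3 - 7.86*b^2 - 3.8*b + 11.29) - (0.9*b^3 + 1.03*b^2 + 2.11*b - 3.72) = -3.2*b^3 - 8.89*b^2 - 5.91*b + 15.01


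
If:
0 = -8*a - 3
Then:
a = -3/8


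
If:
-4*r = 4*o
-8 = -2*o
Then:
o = 4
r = -4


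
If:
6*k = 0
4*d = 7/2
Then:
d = 7/8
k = 0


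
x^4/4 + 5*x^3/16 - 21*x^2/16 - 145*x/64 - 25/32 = (x/4 + 1/2)*(x - 5/2)*(x + 1/2)*(x + 5/4)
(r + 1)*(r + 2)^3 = r^4 + 7*r^3 + 18*r^2 + 20*r + 8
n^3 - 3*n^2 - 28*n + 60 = (n - 6)*(n - 2)*(n + 5)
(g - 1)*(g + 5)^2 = g^3 + 9*g^2 + 15*g - 25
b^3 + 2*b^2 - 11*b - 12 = (b - 3)*(b + 1)*(b + 4)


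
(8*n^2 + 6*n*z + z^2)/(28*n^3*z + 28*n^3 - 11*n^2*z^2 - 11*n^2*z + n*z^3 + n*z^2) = (8*n^2 + 6*n*z + z^2)/(n*(28*n^2*z + 28*n^2 - 11*n*z^2 - 11*n*z + z^3 + z^2))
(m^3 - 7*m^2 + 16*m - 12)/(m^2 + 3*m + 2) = (m^3 - 7*m^2 + 16*m - 12)/(m^2 + 3*m + 2)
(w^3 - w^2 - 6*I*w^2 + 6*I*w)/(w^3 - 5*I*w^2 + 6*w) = (w - 1)/(w + I)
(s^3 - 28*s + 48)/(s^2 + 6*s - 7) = (s^3 - 28*s + 48)/(s^2 + 6*s - 7)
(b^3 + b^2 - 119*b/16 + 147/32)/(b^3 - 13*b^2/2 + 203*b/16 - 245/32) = (8*b^2 + 22*b - 21)/(8*b^2 - 38*b + 35)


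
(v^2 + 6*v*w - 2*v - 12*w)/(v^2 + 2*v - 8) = (v + 6*w)/(v + 4)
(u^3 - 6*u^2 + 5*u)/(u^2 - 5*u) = u - 1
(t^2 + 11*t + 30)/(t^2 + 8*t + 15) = (t + 6)/(t + 3)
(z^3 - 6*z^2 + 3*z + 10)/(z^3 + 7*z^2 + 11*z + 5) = (z^2 - 7*z + 10)/(z^2 + 6*z + 5)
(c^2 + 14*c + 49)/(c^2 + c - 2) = (c^2 + 14*c + 49)/(c^2 + c - 2)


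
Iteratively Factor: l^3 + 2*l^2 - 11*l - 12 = (l + 4)*(l^2 - 2*l - 3) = (l + 1)*(l + 4)*(l - 3)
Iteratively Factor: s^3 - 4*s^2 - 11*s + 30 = (s - 5)*(s^2 + s - 6) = (s - 5)*(s + 3)*(s - 2)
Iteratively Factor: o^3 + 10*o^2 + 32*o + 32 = (o + 4)*(o^2 + 6*o + 8) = (o + 4)^2*(o + 2)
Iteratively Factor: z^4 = (z)*(z^3) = z^2*(z^2) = z^3*(z)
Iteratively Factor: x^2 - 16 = (x - 4)*(x + 4)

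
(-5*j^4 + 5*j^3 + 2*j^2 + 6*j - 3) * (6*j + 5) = -30*j^5 + 5*j^4 + 37*j^3 + 46*j^2 + 12*j - 15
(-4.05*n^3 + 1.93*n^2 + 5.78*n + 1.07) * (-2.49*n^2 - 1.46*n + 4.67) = 10.0845*n^5 + 1.1073*n^4 - 36.1235*n^3 - 2.09*n^2 + 25.4304*n + 4.9969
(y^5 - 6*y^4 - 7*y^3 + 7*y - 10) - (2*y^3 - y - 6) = y^5 - 6*y^4 - 9*y^3 + 8*y - 4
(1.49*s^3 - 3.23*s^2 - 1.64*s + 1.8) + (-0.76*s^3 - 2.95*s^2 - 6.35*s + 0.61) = 0.73*s^3 - 6.18*s^2 - 7.99*s + 2.41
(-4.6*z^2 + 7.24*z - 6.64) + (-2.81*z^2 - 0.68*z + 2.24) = -7.41*z^2 + 6.56*z - 4.4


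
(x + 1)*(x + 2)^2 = x^3 + 5*x^2 + 8*x + 4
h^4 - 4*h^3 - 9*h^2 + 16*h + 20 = (h - 5)*(h - 2)*(h + 1)*(h + 2)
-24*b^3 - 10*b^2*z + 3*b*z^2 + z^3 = (-3*b + z)*(2*b + z)*(4*b + z)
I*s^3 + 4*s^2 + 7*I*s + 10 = (s - 5*I)*(s + 2*I)*(I*s + 1)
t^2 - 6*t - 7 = (t - 7)*(t + 1)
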